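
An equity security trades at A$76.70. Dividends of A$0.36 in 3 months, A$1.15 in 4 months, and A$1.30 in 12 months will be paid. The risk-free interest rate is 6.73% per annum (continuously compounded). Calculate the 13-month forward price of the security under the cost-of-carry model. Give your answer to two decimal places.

PV(dividends) I = 0.36·e^(−0.0673·3/12) + 1.15·e^(−0.0673·4/12) + 1.30·e^(−0.0673·12/12)
I = 0.3540 + 1.1245 + 1.2154 = 2.6939
F = (S − I)·e^(rT) = (76.70 − 2.6939) · e^(0.0673·13/12)
= 74.0061 · e^0.072908 = 74.0061 × 1.075632 = A$79.60

A$79.60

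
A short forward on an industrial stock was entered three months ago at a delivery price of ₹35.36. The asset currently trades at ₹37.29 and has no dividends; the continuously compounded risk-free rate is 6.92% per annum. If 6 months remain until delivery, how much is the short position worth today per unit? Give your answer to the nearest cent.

Current fair forward for the remaining 6 months: F = S·e^(r·T), r = 0.0692
F = 37.29 · e^(0.0692 × 6/12) = 37.29 × 1.035206 = 38.6028
Value of long forward = (F − K)·e^(−rT) = (38.6028 − 35.36) · e^(−0.0692·6/12)
= 3.2428 × 0.965992 = 3.13
Short position value = −(long value) = -₹3.13

-₹3.13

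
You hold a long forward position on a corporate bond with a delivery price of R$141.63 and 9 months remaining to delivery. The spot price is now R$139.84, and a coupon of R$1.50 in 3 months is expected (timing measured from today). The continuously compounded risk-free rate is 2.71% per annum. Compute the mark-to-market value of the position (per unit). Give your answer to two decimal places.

PV(remaining coupons) I = 1.50·e^(−0.0271·3/12) = 1.4899
Current forward F = (S − I)·e^(rT) = (139.84 − 1.4899)·e^(0.0271·9/12) = 138.3501 × 1.020533 = 141.1908
Value (long) = (F − K)·e^(−rT) = (141.1908 − 141.63) × 0.979880 = -0.4304
Value = -R$0.43

-R$0.43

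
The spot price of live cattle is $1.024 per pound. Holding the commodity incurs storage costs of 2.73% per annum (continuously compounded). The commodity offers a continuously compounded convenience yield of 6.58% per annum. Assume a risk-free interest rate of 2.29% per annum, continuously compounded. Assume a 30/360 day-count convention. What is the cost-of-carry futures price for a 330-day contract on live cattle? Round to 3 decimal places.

$1.009 per pound

Net carry = r + u − y = 0.0229 + 0.0273 − 0.0658 = -0.0156
F = S·e^((r+u−y)T) = 1.024 · e^(-0.0156 × 330/360) = 1.024 · e^-0.014300
= 1.024 × 0.985802 = $1.009 per pound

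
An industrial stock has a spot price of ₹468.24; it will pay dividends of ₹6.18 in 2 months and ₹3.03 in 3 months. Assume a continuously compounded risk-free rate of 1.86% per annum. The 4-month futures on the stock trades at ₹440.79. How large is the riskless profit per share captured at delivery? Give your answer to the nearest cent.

PV(dividends) I = 6.18·e^(−0.0186·2/12) + 3.03·e^(−0.0186·3/12) = 9.1768
Fair futures F* = (S − I)·e^(rT) = (468.24 − 9.1768)·e^0.006200 = 459.0632 × 1.006219 = 461.9181
Market ₹440.79 < fair 461.9181: forward underpriced → reverse cash-and-carry (short the stock, invest proceeds at r, pay the dividends, go long the forward).
Profit at T = |F_mkt − F*| = |440.79 − 461.9181| = ₹21.13 per share

₹21.13 per share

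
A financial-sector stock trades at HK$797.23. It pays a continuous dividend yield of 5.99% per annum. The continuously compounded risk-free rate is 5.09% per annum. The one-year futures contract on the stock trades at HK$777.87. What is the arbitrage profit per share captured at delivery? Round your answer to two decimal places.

HK$12.22 per share

Fair futures: F* = S·e^(carry·T), with carry = (r − q) = 0.0509 − 0.0599 = -0.0090
F* = 797.23 · e^(-0.0090 × 12/12) = 797.23 · e^-0.009000 = 797.23 × 0.991040 = HK$790.0868
Market HK$777.87 < fair HK$790.0868: forward underpriced → reverse cash-and-carry (short spot, go long the forward).
At maturity, profit = |F_mkt − F*| = |777.87 − 790.0868| = HK$12.22 per share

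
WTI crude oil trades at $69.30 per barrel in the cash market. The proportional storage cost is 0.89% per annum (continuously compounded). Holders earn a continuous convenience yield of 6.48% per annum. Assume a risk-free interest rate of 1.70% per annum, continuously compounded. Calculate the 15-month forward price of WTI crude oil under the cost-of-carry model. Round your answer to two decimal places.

$66.01 per barrel

Net carry = r + u − y = 0.0170 + 0.0089 − 0.0648 = -0.0389
F = S·e^((r+u−y)T) = 69.30 · e^(-0.0389 × 15/12) = 69.30 · e^-0.048625
= 69.30 × 0.952538 = $66.01 per barrel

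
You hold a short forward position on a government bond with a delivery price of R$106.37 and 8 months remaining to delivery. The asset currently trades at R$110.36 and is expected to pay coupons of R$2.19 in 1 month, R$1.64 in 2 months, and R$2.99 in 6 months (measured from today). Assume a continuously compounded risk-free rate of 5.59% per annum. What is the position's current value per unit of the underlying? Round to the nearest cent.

-R$1.17

PV(remaining coupons) I = 2.19·e^(−0.0559·1/12) + 1.64·e^(−0.0559·2/12) + 2.99·e^(−0.0559·6/12) = 6.7122
Current forward F = (S − I)·e^(rT) = (110.36 − 6.7122)·e^(0.0559·8/12) = 103.6478 × 1.037970 = 107.5833
Value (long) = (F − K)·e^(−rT) = (107.5833 − 106.37) × 0.963419 = 1.1689
Short position value = −(long value) = -R$1.17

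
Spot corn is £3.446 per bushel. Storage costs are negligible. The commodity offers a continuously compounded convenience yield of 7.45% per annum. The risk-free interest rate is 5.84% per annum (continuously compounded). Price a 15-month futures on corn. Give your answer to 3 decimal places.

Net carry = r + u − y = 0.0584 + 0.0000 − 0.0745 = -0.0161
F = S·e^((r+u−y)T) = 3.446 · e^(-0.0161 × 15/12) = 3.446 · e^-0.020125
= 3.446 × 0.980076 = £3.377 per bushel

£3.377 per bushel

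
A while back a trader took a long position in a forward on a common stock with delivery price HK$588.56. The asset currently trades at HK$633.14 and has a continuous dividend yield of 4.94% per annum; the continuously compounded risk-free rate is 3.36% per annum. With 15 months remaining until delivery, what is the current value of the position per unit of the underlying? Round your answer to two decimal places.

Current fair forward for the remaining 15 months: F = S·e^((r − q)·T), (r − q) = 0.0336 − 0.0494 = -0.0158
F = 633.14 · e^(-0.0158 × 15/12) = 633.14 × 0.980444 = 620.7583
Value of long forward = (F − K)·e^(−rT) = (620.7583 − 588.56) · e^(−0.0336·15/12)
= 32.1983 × 0.958870 = 30.87

HK$30.87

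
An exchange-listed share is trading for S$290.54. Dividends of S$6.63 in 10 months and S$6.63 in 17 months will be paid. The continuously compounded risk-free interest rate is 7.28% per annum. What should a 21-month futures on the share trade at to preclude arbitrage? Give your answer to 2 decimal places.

PV(dividends) I = 6.63·e^(−0.0728·10/12) + 6.63·e^(−0.0728·17/12)
I = 6.2397 + 5.9803 = 12.2200
F = (S − I)·e^(rT) = (290.54 − 12.2200) · e^(0.0728·21/12)
= 278.3200 · e^0.127400 = 278.3200 × 1.135871 = S$316.14

S$316.14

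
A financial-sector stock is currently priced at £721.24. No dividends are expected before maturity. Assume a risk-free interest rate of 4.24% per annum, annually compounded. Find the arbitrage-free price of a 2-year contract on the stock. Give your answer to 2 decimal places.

F = S · (1+r)^T
= 721.24 × 1.086598
F = £783.70

£783.70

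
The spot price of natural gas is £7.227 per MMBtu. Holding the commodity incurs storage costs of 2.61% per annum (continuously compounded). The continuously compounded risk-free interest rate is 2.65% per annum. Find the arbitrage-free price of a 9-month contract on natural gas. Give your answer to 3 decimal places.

£7.518 per MMBtu

Net carry = r + u − y = 0.0265 + 0.0261 − 0.0000 = 0.0526
F = S·e^((r+u−y)T) = 7.227 · e^(0.0526 × 9/12) = 7.227 · e^0.039450
= 7.227 × 1.040238 = £7.518 per MMBtu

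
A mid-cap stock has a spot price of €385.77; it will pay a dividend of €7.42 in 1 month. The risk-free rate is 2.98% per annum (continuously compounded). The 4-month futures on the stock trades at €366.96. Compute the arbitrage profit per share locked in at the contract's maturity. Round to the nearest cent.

€15.19 per share

PV(dividends) I = 7.42·e^(−0.0298·1/12) = 7.4016
Fair futures F* = (S − I)·e^(rT) = (385.77 − 7.4016)·e^0.009933 = 378.3684 × 1.009982 = 382.1453
Market €366.96 < fair 382.1453: forward underpriced → reverse cash-and-carry (short the stock, invest proceeds at r, pay the dividends, go long the forward).
Profit at T = |F_mkt − F*| = |366.96 − 382.1453| = €15.19 per share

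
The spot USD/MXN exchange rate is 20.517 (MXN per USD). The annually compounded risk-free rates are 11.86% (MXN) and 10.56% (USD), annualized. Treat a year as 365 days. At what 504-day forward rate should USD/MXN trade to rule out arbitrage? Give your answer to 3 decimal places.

By covered interest parity, F = S · (1+r_MXN)^T / (1+r_USD)^T
= 20.517 × 1.167377 / 1.148685 = 20.517 × 1.016273
F = 20.851 MXN per USD

20.851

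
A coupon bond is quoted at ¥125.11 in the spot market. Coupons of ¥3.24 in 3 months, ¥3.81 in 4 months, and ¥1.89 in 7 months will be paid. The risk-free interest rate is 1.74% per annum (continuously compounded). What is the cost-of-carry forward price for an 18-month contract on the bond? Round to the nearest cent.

PV(coupons) I = 3.24·e^(−0.0174·3/12) + 3.81·e^(−0.0174·4/12) + 1.89·e^(−0.0174·7/12)
I = 3.2259 + 3.7880 + 1.8709 = 8.8848
F = (S − I)·e^(rT) = (125.11 − 8.8848) · e^(0.0174·18/12)
= 116.2252 · e^0.026100 = 116.2252 × 1.026444 = ¥119.30

¥119.30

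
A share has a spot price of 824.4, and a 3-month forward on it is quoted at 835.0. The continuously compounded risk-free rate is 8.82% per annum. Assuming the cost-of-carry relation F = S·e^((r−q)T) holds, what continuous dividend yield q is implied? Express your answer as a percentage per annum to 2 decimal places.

From F = S·e^((r−q)T): (r − q) = ln(F/S)/T
ln(835.0/824.4) = ln(1.012858) = 0.012776
(r − q) = 0.012776 / (3/12) = 0.051104
q = r − ln(F/S)/T = 0.0882 − 0.051104 = 0.037096
q = 3.71%

3.71%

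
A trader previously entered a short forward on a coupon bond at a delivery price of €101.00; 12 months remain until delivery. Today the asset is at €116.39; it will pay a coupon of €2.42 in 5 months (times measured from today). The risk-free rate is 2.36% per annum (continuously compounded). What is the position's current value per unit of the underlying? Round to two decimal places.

PV(remaining coupons) I = 2.42·e^(−0.0236·5/12) = 2.3963
Current forward F = (S − I)·e^(rT) = (116.39 − 2.3963)·e^(0.0236·12/12) = 113.9937 × 1.023881 = 116.7160
Value (long) = (F − K)·e^(−rT) = (116.7160 − 101.00) × 0.976676 = 15.3494
Short position value = −(long value) = -€15.35

-€15.35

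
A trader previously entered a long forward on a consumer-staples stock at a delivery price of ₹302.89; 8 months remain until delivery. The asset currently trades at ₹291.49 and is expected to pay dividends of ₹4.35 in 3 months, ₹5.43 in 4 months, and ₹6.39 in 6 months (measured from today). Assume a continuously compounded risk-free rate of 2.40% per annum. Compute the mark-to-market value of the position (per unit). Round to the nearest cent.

-₹22.62

PV(remaining dividends) I = 4.35·e^(−0.0240·3/12) + 5.43·e^(−0.0240·4/12) + 6.39·e^(−0.0240·6/12) = 16.0245
Current forward F = (S − I)·e^(rT) = (291.49 − 16.0245)·e^(0.0240·8/12) = 275.4655 × 1.016129 = 279.9085
Value (long) = (F − K)·e^(−rT) = (279.9085 − 302.89) × 0.984127 = -22.6167
Value = -₹22.62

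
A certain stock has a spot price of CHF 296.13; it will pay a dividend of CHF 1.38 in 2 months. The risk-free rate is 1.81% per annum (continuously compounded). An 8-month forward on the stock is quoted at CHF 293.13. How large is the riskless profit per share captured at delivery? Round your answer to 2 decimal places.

PV(dividends) I = 1.38·e^(−0.0181·2/12) = 1.3758
Fair forward F* = (S − I)·e^(rT) = (296.13 − 1.3758)·e^0.012067 = 294.7542 × 1.012140 = 298.3325
Market CHF 293.13 < fair 298.3325: forward underpriced → reverse cash-and-carry (short the stock, invest proceeds at r, pay the dividends, go long the forward).
Profit at T = |F_mkt − F*| = |293.13 − 298.3325| = CHF 5.20 per share

CHF 5.20 per share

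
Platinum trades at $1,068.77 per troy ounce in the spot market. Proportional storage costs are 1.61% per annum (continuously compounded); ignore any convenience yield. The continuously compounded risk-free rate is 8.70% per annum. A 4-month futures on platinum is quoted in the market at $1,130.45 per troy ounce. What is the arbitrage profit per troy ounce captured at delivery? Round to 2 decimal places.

Fair futures: F* = S·e^(carry·T), with carry = (r + u) = 0.0870 + 0.0161 = 0.1031
F* = 1068.77 · e^(0.1031 × 4/12) = 1068.77 · e^0.03436667 = 1068.77 × 1.03496403 = $1106.1385
Market $1130.45 > fair $1106.1385: forward overpriced → cash-and-carry (buy spot, short the forward).
At maturity, profit = |F_mkt − F*| = |1130.45 − 1106.1385| = $24.31 per troy ounce

$24.31 per troy ounce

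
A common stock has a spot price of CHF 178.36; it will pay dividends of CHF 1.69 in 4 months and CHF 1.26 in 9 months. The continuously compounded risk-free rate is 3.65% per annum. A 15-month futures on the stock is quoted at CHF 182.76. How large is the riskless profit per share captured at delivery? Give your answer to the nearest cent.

CHF 0.90 per share

PV(dividends) I = 1.69·e^(−0.0365·4/12) + 1.26·e^(−0.0365·9/12) = 2.8955
Fair futures F* = (S − I)·e^(rT) = (178.36 − 2.8955)·e^0.045625 = 175.4645 × 1.046682 = 183.6555
Market CHF 182.76 < fair 183.6555: forward underpriced → reverse cash-and-carry (short the stock, invest proceeds at r, pay the dividends, go long the forward).
Profit at T = |F_mkt − F*| = |182.76 − 183.6555| = CHF 0.90 per share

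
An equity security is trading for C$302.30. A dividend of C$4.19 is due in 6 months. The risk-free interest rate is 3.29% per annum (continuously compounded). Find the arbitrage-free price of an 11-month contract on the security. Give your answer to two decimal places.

C$307.31

PV(dividends) I = 4.19·e^(−0.0329·6/12)
I = 4.1216
F = (S − I)·e^(rT) = (302.30 − 4.1216) · e^(0.0329·11/12)
= 298.1784 · e^0.030158 = 298.1784 × 1.030617 = C$307.31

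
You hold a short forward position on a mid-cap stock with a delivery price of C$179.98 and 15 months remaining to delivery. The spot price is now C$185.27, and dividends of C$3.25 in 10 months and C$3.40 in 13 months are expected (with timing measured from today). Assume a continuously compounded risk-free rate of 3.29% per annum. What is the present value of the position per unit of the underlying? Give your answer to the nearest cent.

-C$6.10

PV(remaining dividends) I = 3.25·e^(−0.0329·10/12) + 3.40·e^(−0.0329·13/12) = 6.4431
Current forward F = (S − I)·e^(rT) = (185.27 − 6.4431)·e^(0.0329·15/12) = 178.8269 × 1.041982 = 186.3344
Value (long) = (F − K)·e^(−rT) = (186.3344 − 179.98) × 0.959709 = 6.0984
Short position value = −(long value) = -C$6.10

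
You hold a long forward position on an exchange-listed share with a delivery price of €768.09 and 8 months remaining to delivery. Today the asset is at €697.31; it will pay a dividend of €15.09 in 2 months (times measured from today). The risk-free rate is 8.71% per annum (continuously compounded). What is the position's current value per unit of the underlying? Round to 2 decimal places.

-€42.32

PV(remaining dividends) I = 15.09·e^(−0.0871·2/12) = 14.8725
Current forward F = (S − I)·e^(rT) = (697.31 − 14.8725)·e^(0.0871·8/12) = 682.4375 × 1.059786 = 723.2377
Value (long) = (F − K)·e^(−rT) = (723.2377 − 768.09) × 0.943587 = -42.3220
Value = -€42.32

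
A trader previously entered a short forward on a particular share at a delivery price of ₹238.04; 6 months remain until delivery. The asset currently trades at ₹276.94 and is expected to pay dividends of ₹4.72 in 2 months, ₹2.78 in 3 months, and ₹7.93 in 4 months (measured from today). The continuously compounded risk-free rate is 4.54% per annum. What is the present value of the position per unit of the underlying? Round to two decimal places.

PV(remaining dividends) I = 4.72·e^(−0.0454·2/12) + 2.78·e^(−0.0454·3/12) + 7.93·e^(−0.0454·4/12) = 15.2439
Current forward F = (S − I)·e^(rT) = (276.94 − 15.2439)·e^(0.0454·6/12) = 261.6961 × 1.022960 = 267.7046
Value (long) = (F − K)·e^(−rT) = (267.7046 − 238.04) × 0.977556 = 28.9988
Short position value = −(long value) = -₹29.00

-₹29.00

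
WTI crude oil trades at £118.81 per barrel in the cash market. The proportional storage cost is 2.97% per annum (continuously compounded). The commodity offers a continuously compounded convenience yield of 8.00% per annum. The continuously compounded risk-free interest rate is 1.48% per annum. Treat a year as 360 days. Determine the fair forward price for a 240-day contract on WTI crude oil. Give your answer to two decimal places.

£116.03 per barrel

Net carry = r + u − y = 0.0148 + 0.0297 − 0.0800 = -0.0355
F = S·e^((r+u−y)T) = 118.81 · e^(-0.0355 × 240/360) = 118.81 · e^-0.023667
= 118.81 × 0.976611 = £116.03 per barrel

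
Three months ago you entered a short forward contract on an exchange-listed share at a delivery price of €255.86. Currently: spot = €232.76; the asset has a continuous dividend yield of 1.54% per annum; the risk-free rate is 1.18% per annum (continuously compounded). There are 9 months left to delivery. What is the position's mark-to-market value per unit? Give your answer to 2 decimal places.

€23.52

Current fair forward for the remaining 9 months: F = S·e^((r − q)·T), (r − q) = 0.0118 − 0.0154 = -0.0036
F = 232.76 · e^(-0.0036 × 9/12) = 232.76 × 0.997304 = 232.1325
Value of long forward = (F − K)·e^(−rT) = (232.1325 − 255.86) · e^(−0.0118·9/12)
= -23.7275 × 0.991189 = -23.52
Short position value = −(long value) = €23.52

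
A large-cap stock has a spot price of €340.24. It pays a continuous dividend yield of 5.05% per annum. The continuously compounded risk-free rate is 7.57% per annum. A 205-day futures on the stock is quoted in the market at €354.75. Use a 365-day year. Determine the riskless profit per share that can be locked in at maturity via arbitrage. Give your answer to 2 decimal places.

Fair futures: F* = S·e^(carry·T), with carry = (r − q) = 0.0757 − 0.0505 = 0.0252
F* = 340.24 · e^(0.0252 × 205/365) = 340.24 · e^0.014153 = 340.24 × 1.014254 = €345.0898
Market €354.75 > fair €345.0898: forward overpriced → cash-and-carry (buy spot, short the forward).
At maturity, profit = |F_mkt − F*| = |354.75 − 345.0898| = €9.66 per share

€9.66 per share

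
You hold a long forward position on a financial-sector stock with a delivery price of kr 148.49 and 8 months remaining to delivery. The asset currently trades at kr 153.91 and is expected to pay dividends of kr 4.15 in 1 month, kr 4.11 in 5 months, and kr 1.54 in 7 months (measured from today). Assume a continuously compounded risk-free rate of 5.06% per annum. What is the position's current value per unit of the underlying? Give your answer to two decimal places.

kr 0.69

PV(remaining dividends) I = 4.15·e^(−0.0506·1/12) + 4.11·e^(−0.0506·5/12) + 1.54·e^(−0.0506·7/12) = 9.6520
Current forward F = (S − I)·e^(rT) = (153.91 − 9.6520)·e^(0.0506·8/12) = 144.2580 × 1.034309 = 149.2073
Value (long) = (F − K)·e^(−rT) = (149.2073 − 148.49) × 0.966829 = 0.6935
Value = kr 0.69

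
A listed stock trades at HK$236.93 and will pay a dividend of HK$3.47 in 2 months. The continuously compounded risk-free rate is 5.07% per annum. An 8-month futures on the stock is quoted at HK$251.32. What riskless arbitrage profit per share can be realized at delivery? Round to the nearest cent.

HK$9.80 per share

PV(dividends) I = 3.47·e^(−0.0507·2/12) = 3.4408
Fair futures F* = (S − I)·e^(rT) = (236.93 − 3.4408)·e^0.033800 = 233.4892 × 1.034378 = 241.5161
Market HK$251.32 > fair 241.5161: forward overpriced → cash-and-carry (borrow at r, buy the stock and collect the dividends, short the forward).
Profit at T = |F_mkt − F*| = |251.32 − 241.5161| = HK$9.80 per share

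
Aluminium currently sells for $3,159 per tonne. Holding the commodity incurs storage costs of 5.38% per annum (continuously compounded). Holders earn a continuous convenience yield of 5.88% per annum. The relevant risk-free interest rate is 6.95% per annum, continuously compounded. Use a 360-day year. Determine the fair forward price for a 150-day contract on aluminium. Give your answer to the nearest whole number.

Net carry = r + u − y = 0.0695 + 0.0538 − 0.0588 = 0.0645
F = S·e^((r+u−y)T) = 3159 · e^(0.0645 × 150/360) = 3159 · e^0.026875
= 3159 × 1.027239 = $3,245 per tonne

$3,245 per tonne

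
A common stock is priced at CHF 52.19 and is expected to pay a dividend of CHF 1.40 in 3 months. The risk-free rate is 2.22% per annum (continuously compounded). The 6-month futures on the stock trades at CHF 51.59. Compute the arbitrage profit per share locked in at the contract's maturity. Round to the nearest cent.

PV(dividends) I = 1.40·e^(−0.0222·3/12) = 1.3923
Fair futures F* = (S − I)·e^(rT) = (52.19 − 1.3923)·e^0.011100 = 50.7977 × 1.011162 = 51.3647
Market CHF 51.59 > fair 51.3647: forward overpriced → cash-and-carry (borrow at r, buy the stock and collect the dividends, short the forward).
Profit at T = |F_mkt − F*| = |51.59 − 51.3647| = CHF 0.23 per share

CHF 0.23 per share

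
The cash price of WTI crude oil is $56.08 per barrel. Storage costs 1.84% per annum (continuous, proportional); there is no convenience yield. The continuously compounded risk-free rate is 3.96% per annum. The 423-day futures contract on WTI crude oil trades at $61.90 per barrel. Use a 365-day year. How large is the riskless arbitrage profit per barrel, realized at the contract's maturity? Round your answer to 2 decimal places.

Fair futures: F* = S·e^(carry·T), with carry = (r + u) = 0.0396 + 0.0184 = 0.0580
F* = 56.08 · e^(0.0580 × 423/365) = 56.08 · e^0.067216 = 56.08 × 1.069526 = $59.9790
Market $61.90 > fair $59.9790: forward overpriced → cash-and-carry (buy spot, short the forward).
At maturity, profit = |F_mkt − F*| = |61.90 − 59.9790| = $1.92 per barrel

$1.92 per barrel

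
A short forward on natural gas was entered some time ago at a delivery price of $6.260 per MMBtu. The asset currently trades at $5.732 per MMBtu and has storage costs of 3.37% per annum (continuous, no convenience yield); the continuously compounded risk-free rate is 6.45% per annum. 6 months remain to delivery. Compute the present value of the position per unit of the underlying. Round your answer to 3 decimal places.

$0.232 per MMBtu

Current fair forward for the remaining 6 months: F = S·e^((r + u)·T), (r + u) = 0.0645 + 0.0337 = 0.0982
F = 5.732 · e^(0.0982 × 6/12) = 5.732 × 1.050325 = 6.0205
Value of long forward = (F − K)·e^(−rT) = (6.0205 − 6.260) · e^(−0.0645·6/12)
= -0.2395 × 0.968264 = -0.232
Short position value = −(long value) = $0.232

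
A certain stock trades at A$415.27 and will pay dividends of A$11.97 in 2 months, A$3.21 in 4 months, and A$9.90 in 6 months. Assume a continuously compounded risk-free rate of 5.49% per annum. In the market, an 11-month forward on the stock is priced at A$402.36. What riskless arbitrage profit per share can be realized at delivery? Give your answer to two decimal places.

A$8.43 per share

PV(dividends) I = 11.97·e^(−0.0549·2/12) + 3.21·e^(−0.0549·4/12) + 9.90·e^(−0.0549·6/12) = 24.6447
Fair forward F* = (S − I)·e^(rT) = (415.27 − 24.6447)·e^0.050325 = 390.6253 × 1.051613 = 410.7866
Market A$402.36 < fair 410.7866: forward underpriced → reverse cash-and-carry (short the stock, invest proceeds at r, pay the dividends, go long the forward).
Profit at T = |F_mkt − F*| = |402.36 − 410.7866| = A$8.43 per share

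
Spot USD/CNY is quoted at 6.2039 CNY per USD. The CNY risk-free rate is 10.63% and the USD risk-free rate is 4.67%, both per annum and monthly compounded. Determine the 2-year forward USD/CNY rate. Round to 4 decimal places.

By covered interest parity, F = S · (1+r_CNY/12)^(12T) / (1+r_USD/12)^(12T)
= 6.2039 × 1.235732 / 1.097702 = 6.2039 × 1.125745
F = 6.9840 CNY per USD

6.9840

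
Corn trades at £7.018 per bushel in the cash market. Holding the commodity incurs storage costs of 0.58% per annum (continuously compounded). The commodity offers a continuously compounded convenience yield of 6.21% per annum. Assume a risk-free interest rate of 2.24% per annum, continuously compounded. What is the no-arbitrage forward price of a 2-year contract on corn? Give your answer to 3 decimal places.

£6.558 per bushel

Net carry = r + u − y = 0.0224 + 0.0058 − 0.0621 = -0.0339
F = S·e^((r+u−y)T) = 7.018 · e^(-0.0339 × 2) = 7.018 · e^-0.067800
= 7.018 × 0.934447 = £6.558 per bushel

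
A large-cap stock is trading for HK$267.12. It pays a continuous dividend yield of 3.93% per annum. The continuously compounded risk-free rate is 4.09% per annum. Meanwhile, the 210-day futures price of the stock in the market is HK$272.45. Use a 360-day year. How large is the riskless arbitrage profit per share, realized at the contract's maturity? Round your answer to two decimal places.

HK$5.08 per share

Fair futures: F* = S·e^(carry·T), with carry = (r − q) = 0.0409 − 0.0393 = 0.0016
F* = 267.12 · e^(0.0016 × 210/360) = 267.12 · e^0.000933 = 267.12 × 1.000933 = HK$267.3692
Market HK$272.45 > fair HK$267.3692: forward overpriced → cash-and-carry (buy spot, short the forward).
At maturity, profit = |F_mkt − F*| = |272.45 − 267.3692| = HK$5.08 per share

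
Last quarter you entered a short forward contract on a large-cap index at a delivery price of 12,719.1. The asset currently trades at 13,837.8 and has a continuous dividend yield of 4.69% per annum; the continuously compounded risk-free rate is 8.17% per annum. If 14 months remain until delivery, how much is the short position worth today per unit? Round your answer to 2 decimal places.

Current fair forward for the remaining 14 months: F = S·e^((r − q)·T), (r − q) = 0.0817 − 0.0469 = 0.0348
F = 13837.8 · e^(0.0348 × 14/12) = 13837.8 × 1.04143545 = 14411.1755
Value of long forward = (F − K)·e^(−rT) = (14411.1755 − 12719.1) · e^(−0.0817·14/12)
= 1692.0755 × 0.90908501 = 1538.24
Short position value = −(long value) = -1538.24

-1538.24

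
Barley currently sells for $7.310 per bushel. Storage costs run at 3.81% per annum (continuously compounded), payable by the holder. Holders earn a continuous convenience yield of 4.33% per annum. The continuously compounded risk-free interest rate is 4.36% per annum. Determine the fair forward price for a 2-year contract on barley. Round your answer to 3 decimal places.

Net carry = r + u − y = 0.0436 + 0.0381 − 0.0433 = 0.0384
F = S·e^((r+u−y)T) = 7.310 · e^(0.0384 × 2) = 7.310 · e^0.076800
= 7.310 × 1.079826 = $7.894 per bushel

$7.894 per bushel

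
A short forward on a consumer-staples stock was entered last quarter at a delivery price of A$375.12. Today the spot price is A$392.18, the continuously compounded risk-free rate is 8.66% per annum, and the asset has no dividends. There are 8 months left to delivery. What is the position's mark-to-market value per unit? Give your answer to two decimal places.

Current fair forward for the remaining 8 months: F = S·e^(r·T), r = 0.0866
F = 392.18 · e^(0.0866 × 8/12) = 392.18 × 1.059432 = 415.4880
Value of long forward = (F − K)·e^(−rT) = (415.4880 − 375.12) · e^(−0.0866·8/12)
= 40.3680 × 0.943902 = 38.10
Short position value = −(long value) = -A$38.10

-A$38.10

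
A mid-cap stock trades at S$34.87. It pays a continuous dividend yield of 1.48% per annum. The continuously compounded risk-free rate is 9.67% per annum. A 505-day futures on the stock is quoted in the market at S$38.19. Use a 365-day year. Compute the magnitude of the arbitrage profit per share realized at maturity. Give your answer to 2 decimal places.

S$0.86 per share

Fair futures: F* = S·e^(carry·T), with carry = (r − q) = 0.0967 − 0.0148 = 0.0819
F* = 34.87 · e^(0.0819 × 505/365) = 34.87 · e^0.113314 = 34.87 × 1.119984 = S$39.0538
Market S$38.19 < fair S$39.0538: forward underpriced → reverse cash-and-carry (short spot, go long the forward).
At maturity, profit = |F_mkt − F*| = |38.19 − 39.0538| = S$0.86 per share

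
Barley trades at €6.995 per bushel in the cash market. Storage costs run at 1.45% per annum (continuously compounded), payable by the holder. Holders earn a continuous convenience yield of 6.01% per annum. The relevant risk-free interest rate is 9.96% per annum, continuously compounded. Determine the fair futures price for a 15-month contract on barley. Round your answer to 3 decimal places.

€7.483 per bushel

Net carry = r + u − y = 0.0996 + 0.0145 − 0.0601 = 0.0540
F = S·e^((r+u−y)T) = 6.995 · e^(0.0540 × 15/12) = 6.995 · e^0.067500
= 6.995 × 1.069830 = €7.483 per bushel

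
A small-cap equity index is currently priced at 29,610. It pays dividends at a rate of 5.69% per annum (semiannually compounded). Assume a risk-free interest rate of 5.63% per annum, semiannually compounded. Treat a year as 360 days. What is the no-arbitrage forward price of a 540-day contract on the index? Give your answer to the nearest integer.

F = S · (1+r/2)^(2T) / (1+q/2)^(2T)
= 29610 × 1.086850 / 1.087801 = 29610 × 0.999126
F = 29,584

29,584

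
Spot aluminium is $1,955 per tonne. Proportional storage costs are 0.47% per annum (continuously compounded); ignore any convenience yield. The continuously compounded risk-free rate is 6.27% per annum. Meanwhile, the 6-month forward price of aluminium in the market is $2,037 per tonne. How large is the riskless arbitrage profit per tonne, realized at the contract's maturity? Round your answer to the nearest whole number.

$15 per tonne

Fair forward: F* = S·e^(carry·T), with carry = (r + u) = 0.0627 + 0.0047 = 0.0674
F* = 1955 · e^(0.0674 × 6/12) = 1955 · e^0.033700 = 1955 × 1.034274 = $2022.0057
Market $2037 > fair $2022.0057: forward overpriced → cash-and-carry (buy spot, short the forward).
At maturity, profit = |F_mkt − F*| = |2037 − 2022.0057| = $15 per tonne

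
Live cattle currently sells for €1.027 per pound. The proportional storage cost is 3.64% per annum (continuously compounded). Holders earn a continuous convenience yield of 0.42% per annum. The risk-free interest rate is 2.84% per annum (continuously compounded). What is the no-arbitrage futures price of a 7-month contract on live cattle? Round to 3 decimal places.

Net carry = r + u − y = 0.0284 + 0.0364 − 0.0042 = 0.0606
F = S·e^((r+u−y)T) = 1.027 · e^(0.0606 × 7/12) = 1.027 · e^0.035350
= 1.027 × 1.035982 = €1.064 per pound

€1.064 per pound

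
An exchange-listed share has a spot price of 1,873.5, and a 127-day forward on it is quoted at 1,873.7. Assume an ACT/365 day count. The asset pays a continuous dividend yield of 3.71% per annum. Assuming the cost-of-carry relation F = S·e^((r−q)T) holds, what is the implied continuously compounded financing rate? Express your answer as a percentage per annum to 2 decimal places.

3.74%

From F = S·e^((r−q)T): (r − q) = ln(F/S)/T
ln(1873.7/1873.5) = ln(1.000107) = 0.000107
(r − q) = 0.000107 / (127/365) = 0.000308
r = ln(F/S)/T + q = 0.000308 + 0.0371 = 0.037408
r = 3.74%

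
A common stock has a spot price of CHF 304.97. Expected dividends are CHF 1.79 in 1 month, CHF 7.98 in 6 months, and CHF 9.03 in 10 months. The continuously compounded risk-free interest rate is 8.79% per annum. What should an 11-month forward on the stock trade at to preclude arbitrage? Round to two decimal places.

CHF 311.26

PV(dividends) I = 1.79·e^(−0.0879·1/12) + 7.98·e^(−0.0879·6/12) + 9.03·e^(−0.0879·10/12)
I = 1.7769 + 7.6369 + 8.3922 = 17.8060
F = (S − I)·e^(rT) = (304.97 − 17.8060) · e^(0.0879·11/12)
= 287.1640 · e^0.080575 = 287.1640 × 1.083910 = CHF 311.26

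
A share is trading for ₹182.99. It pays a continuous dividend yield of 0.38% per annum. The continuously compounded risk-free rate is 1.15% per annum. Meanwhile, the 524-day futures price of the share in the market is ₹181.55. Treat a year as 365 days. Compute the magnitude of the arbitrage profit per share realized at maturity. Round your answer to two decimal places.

₹3.47 per share

Fair futures: F* = S·e^(carry·T), with carry = (r − q) = 0.0115 − 0.0038 = 0.0077
F* = 182.99 · e^(0.0077 × 524/365) = 182.99 · e^0.011054 = 182.99 × 1.011115 = ₹185.0239
Market ₹181.55 < fair ₹185.0239: forward underpriced → reverse cash-and-carry (short spot, go long the forward).
At maturity, profit = |F_mkt − F*| = |181.55 − 185.0239| = ₹3.47 per share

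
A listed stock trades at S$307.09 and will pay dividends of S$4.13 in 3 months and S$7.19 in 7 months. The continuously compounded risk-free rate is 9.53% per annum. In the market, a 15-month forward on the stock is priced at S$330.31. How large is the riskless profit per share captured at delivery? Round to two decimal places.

PV(dividends) I = 4.13·e^(−0.0953·3/12) + 7.19·e^(−0.0953·7/12) = 10.8340
Fair forward F* = (S − I)·e^(rT) = (307.09 − 10.8340)·e^0.119125 = 296.2560 × 1.126511 = 333.7356
Market S$330.31 < fair 333.7356: forward underpriced → reverse cash-and-carry (short the stock, invest proceeds at r, pay the dividends, go long the forward).
Profit at T = |F_mkt − F*| = |330.31 − 333.7356| = S$3.43 per share

S$3.43 per share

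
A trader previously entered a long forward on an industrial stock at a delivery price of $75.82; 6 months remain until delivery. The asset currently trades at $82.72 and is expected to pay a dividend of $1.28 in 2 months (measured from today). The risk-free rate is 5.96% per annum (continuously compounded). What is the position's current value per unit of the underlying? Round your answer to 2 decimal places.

$7.86

PV(remaining dividends) I = 1.28·e^(−0.0596·2/12) = 1.2673
Current forward F = (S − I)·e^(rT) = (82.72 − 1.2673)·e^(0.0596·6/12) = 81.4527 × 1.030248 = 83.9165
Value (long) = (F − K)·e^(−rT) = (83.9165 − 75.82) × 0.970640 = 7.8588
Value = $7.86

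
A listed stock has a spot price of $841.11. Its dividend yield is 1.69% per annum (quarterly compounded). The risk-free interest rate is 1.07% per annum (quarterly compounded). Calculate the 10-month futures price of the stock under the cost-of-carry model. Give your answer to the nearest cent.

$836.79

F = S · (1+r/4)^(4T) / (1+q/4)^(4T)
= 841.11 × 1.008945 / 1.014153 = 841.11 × 0.994865
F = $836.79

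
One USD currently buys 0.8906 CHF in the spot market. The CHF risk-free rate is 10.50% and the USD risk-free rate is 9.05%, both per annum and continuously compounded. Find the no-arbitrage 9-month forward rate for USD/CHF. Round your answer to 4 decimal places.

F = S·e^((r_CHF − r_USD)T) = 0.8906 · e^((0.1050 − 0.0905) × 9/12)
= 0.8906 · e^0.010875 = 0.8906 × 1.010934
F = 0.9003 CHF per USD

0.9003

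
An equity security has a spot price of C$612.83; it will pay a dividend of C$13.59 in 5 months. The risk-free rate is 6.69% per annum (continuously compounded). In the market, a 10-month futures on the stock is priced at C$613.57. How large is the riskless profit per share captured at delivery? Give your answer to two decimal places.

C$20.42 per share

PV(dividends) I = 13.59·e^(−0.0669·5/12) = 13.2164
Fair futures F* = (S − I)·e^(rT) = (612.83 − 13.2164)·e^0.055750 = 599.6136 × 1.057333 = 633.9912
Market C$613.57 < fair 633.9912: forward underpriced → reverse cash-and-carry (short the stock, invest proceeds at r, pay the dividends, go long the forward).
Profit at T = |F_mkt − F*| = |613.57 − 633.9912| = C$20.42 per share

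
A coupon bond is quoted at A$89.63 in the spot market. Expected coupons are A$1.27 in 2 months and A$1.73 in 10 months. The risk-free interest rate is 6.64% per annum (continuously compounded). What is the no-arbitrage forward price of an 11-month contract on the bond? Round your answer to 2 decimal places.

PV(coupons) I = 1.27·e^(−0.0664·2/12) + 1.73·e^(−0.0664·10/12)
I = 1.2560 + 1.6369 = 2.8929
F = (S − I)·e^(rT) = (89.63 − 2.8929) · e^(0.0664·11/12)
= 86.7371 · e^0.060867 = 86.7371 × 1.062758 = A$92.18

A$92.18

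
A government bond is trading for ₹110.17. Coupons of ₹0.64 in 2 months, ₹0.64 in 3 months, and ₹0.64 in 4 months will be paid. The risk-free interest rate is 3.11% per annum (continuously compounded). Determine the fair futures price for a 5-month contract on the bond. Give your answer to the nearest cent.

PV(coupons) I = 0.64·e^(−0.0311·2/12) + 0.64·e^(−0.0311·3/12) + 0.64·e^(−0.0311·4/12)
I = 0.6367 + 0.6350 + 0.6334 = 1.9051
F = (S − I)·e^(rT) = (110.17 − 1.9051) · e^(0.0311·5/12)
= 108.2649 · e^0.012958 = 108.2649 × 1.013042 = ₹109.68

₹109.68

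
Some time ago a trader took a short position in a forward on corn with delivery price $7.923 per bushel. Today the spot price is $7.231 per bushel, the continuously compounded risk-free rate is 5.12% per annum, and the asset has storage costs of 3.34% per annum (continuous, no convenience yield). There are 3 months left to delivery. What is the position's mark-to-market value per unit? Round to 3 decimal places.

$0.531 per bushel

Current fair forward for the remaining 3 months: F = S·e^((r + u)·T), (r + u) = 0.0512 + 0.0334 = 0.0846
F = 7.231 · e^(0.0846 × 3/12) = 7.231 × 1.021375 = 7.3856
Value of long forward = (F − K)·e^(−rT) = (7.3856 − 7.923) · e^(−0.0512·3/12)
= -0.5374 × 0.987282 = -0.531
Short position value = −(long value) = $0.531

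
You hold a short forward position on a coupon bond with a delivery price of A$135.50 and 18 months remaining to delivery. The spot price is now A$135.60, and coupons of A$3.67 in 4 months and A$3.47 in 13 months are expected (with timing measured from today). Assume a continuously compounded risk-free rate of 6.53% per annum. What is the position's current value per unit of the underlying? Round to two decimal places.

-A$5.92

PV(remaining coupons) I = 3.67·e^(−0.0653·4/12) + 3.47·e^(−0.0653·13/12) = 6.8240
Current forward F = (S − I)·e^(rT) = (135.60 − 6.8240)·e^(0.0653·18/12) = 128.7760 × 1.102908 = 142.0281
Value (long) = (F − K)·e^(−rT) = (142.0281 − 135.50) × 0.906694 = 5.9190
Short position value = −(long value) = -A$5.92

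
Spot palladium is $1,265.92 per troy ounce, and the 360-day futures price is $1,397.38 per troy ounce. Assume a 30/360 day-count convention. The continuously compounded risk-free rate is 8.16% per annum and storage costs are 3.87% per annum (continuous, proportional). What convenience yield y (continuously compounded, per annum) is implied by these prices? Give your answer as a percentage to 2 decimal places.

F = S·e^((r+u−y)T) ⇒ (r+u−y) = ln(F/S)/T
ln(1397.38/1265.92) = 0.098800; /T ⇒ 0.098800
y = r + u − ln(F/S)/T = 0.0816 + 0.0387 − 0.098800 = 0.021500
y = 2.15%

2.15%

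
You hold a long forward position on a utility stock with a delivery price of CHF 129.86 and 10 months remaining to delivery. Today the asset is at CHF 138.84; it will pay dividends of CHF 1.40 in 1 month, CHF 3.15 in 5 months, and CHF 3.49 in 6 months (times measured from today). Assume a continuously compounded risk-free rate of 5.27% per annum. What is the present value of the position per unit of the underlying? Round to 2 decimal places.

PV(remaining dividends) I = 1.40·e^(−0.0527·1/12) + 3.15·e^(−0.0527·5/12) + 3.49·e^(−0.0527·6/12) = 7.8747
Current forward F = (S − I)·e^(rT) = (138.84 − 7.8747)·e^(0.0527·10/12) = 130.9653 × 1.044895 = 136.8450
Value (long) = (F − K)·e^(−rT) = (136.8450 − 129.86) × 0.957034 = 6.6849
Value = CHF 6.68

CHF 6.68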